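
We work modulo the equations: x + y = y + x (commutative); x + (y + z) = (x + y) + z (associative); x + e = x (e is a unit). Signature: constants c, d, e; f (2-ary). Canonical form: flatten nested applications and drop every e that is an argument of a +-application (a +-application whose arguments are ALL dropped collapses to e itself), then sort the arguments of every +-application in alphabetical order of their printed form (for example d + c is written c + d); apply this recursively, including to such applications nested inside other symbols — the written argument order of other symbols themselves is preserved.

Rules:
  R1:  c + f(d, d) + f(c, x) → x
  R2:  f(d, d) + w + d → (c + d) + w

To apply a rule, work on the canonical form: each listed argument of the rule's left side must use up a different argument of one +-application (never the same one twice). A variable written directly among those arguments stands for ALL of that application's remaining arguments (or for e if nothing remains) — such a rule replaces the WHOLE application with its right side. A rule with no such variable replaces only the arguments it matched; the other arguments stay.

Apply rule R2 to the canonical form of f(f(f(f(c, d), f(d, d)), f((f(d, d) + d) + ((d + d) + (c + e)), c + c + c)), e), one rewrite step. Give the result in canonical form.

Answer: f(f(f(f(c, d), f(d, d)), f(c + c + d + d + d, c + c + c)), e)

Derivation:
Canonical form:  f(f(f(f(c, d), f(d, d)), f(c + d + d + d + f(d, d), c + c + c)), e)
R2 matches:  uses d, f(d, d);  w := c + d + d
Every leftover argument binds to the variable; the entire application is replaced.
Result:  f(f(f(f(c, d), f(d, d)), f(c + c + d + d + d, c + c + c)), e)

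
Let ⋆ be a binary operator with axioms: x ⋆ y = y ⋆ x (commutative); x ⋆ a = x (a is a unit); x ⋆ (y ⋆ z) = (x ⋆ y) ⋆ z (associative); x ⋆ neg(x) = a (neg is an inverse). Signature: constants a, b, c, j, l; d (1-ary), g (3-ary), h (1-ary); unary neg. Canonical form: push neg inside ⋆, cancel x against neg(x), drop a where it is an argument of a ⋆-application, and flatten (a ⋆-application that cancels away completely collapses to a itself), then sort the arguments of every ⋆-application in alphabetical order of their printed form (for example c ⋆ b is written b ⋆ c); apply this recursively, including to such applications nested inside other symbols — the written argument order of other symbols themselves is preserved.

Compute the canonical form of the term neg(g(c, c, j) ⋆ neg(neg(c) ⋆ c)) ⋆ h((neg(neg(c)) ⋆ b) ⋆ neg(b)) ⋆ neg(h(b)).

Push neg inside:  distribute neg over ⋆ and collapse double neg
Cancel inverse pairs:  c cancels
Collect:  neg(g(c, c, j)) ⋆ h(c) ⋆ neg(h(b))
Order the arguments:  h(c) ⋆ neg(g(c, c, j)) ⋆ neg(h(b))

Answer: h(c) ⋆ neg(g(c, c, j)) ⋆ neg(h(b))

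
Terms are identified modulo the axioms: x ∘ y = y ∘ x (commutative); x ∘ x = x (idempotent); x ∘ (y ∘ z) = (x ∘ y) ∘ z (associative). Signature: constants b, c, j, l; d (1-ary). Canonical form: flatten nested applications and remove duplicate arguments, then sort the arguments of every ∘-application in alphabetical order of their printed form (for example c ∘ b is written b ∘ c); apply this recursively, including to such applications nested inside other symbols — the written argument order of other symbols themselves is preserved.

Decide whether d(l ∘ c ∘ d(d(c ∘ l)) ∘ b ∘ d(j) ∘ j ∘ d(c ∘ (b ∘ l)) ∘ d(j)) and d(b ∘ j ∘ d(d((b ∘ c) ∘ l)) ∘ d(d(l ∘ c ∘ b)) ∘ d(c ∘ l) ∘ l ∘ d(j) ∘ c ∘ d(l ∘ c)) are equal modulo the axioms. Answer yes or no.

Answer: no — d(b ∘ c ∘ d(b ∘ c ∘ l) ∘ d(d(c ∘ l)) ∘ d(j) ∘ j ∘ l) vs d(b ∘ c ∘ d(c ∘ l) ∘ d(d(b ∘ c ∘ l)) ∘ d(j) ∘ j ∘ l)

Derivation:
Left:  d(l ∘ c ∘ d(d(c ∘ l)) ∘ b ∘ d(j) ∘ j ∘ d(c ∘ (b ∘ l)) ∘ d(j))
  Focus inside:  l ∘ c ∘ d(d(c ∘ l)) ∘ b ∘ d(j) ∘ j ∘ d(c ∘ (b ∘ l)) ∘ d(j)
  Inside:  d(c ∘ (b ∘ l))  →  d(b ∘ c ∘ l)
  Drop duplicates:  drop duplicate d(j)
  Sort arguments:  b ∘ c ∘ d(b ∘ c ∘ l) ∘ d(d(c ∘ l)) ∘ d(j) ∘ j ∘ l
  Reassemble:  d(b ∘ c ∘ d(b ∘ c ∘ l) ∘ d(d(c ∘ l)) ∘ d(j) ∘ j ∘ l)
Right:  d(b ∘ j ∘ d(d((b ∘ c) ∘ l)) ∘ d(d(l ∘ c ∘ b)) ∘ d(c ∘ l) ∘ l ∘ d(j) ∘ c ∘ d(l ∘ c))
  Descend into:  b ∘ j ∘ d(d((b ∘ c) ∘ l)) ∘ d(d(l ∘ c ∘ b)) ∘ d(c ∘ l) ∘ l ∘ d(j) ∘ c ∘ d(l ∘ c)
  Simplify inside:  d(d((b ∘ c) ∘ l))  →  d(d(b ∘ c ∘ l))
  Simplify inside:  d(d(l ∘ c ∘ b))  →  d(d(b ∘ c ∘ l))
  Canonicalize subterm:  d(l ∘ c)  →  d(c ∘ l)
  Idempotence:  drop duplicate d(d(b ∘ c ∘ l)), d(c ∘ l)
  Sort arguments:  b ∘ c ∘ d(c ∘ l) ∘ d(d(b ∘ c ∘ l)) ∘ d(j) ∘ j ∘ l
  Reassemble:  d(b ∘ c ∘ d(c ∘ l) ∘ d(d(b ∘ c ∘ l)) ∘ d(j) ∘ j ∘ l)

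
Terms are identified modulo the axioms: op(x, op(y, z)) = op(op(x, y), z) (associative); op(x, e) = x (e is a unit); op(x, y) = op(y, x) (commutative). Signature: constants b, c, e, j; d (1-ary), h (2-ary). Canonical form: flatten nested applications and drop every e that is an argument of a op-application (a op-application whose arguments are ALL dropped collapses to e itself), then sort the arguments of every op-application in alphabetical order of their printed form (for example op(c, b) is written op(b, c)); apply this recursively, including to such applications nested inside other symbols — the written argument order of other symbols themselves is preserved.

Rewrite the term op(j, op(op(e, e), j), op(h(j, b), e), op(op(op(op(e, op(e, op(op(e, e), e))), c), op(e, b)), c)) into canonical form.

Flatten:  op(j, e, e, j, h(j, b), e, e, e, e, e, e, c, e, b, c)
Drop the unit:  drop e (×9)
Sort arguments:  op(b, c, c, h(j, b), j, j)

Answer: op(b, c, c, h(j, b), j, j)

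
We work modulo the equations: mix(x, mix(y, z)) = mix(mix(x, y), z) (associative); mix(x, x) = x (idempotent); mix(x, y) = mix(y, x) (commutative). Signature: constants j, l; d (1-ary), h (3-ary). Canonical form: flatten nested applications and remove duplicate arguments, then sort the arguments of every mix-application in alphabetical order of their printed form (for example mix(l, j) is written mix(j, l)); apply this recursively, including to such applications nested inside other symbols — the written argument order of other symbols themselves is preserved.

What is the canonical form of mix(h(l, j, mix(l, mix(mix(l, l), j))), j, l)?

Simplify inside:  h(l, j, mix(l, mix(mix(l, l), j)))  →  h(l, j, mix(j, l))
Sort:  mix(h(l, j, mix(j, l)), j, l)

Answer: mix(h(l, j, mix(j, l)), j, l)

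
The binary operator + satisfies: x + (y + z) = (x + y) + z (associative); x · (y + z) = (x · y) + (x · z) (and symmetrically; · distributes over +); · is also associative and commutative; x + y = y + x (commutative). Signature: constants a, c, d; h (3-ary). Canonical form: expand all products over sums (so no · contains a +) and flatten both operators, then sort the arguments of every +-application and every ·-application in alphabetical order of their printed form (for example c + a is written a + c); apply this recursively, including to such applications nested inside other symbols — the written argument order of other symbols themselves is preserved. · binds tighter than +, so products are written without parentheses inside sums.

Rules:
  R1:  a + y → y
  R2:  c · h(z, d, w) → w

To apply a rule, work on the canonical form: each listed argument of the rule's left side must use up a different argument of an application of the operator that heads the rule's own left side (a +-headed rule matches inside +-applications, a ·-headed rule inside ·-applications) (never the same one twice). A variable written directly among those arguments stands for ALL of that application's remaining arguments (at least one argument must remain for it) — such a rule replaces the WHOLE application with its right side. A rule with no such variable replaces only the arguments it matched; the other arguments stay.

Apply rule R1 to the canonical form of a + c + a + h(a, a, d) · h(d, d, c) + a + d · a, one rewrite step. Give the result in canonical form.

Canonical form:  a + a + a + a · d + c + h(a, a, d) · h(d, d, c)
Apply R1:  consuming a;  y := a + a + a · d + c + h(a, a, d) · h(d, d, c)
Every leftover argument binds to the variable; the entire application is replaced.
Result:  a + a + a · d + c + h(a, a, d) · h(d, d, c)

Answer: a + a + a · d + c + h(a, a, d) · h(d, d, c)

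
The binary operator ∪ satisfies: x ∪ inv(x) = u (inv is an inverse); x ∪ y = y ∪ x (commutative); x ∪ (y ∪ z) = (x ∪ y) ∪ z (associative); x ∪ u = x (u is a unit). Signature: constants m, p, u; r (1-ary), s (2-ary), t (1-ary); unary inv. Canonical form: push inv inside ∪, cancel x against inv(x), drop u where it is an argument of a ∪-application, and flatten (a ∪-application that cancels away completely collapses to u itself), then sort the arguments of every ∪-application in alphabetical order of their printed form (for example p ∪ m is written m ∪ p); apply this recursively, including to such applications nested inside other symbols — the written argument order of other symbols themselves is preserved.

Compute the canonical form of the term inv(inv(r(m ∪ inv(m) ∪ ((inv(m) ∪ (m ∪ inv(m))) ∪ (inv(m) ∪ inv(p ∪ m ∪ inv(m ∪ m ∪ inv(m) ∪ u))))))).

Push inv inside:  distribute inv over ∪ and collapse double inv
Collect terms:  r(inv(m) ∪ inv(m) ∪ inv(p))

Answer: r(inv(m) ∪ inv(m) ∪ inv(p))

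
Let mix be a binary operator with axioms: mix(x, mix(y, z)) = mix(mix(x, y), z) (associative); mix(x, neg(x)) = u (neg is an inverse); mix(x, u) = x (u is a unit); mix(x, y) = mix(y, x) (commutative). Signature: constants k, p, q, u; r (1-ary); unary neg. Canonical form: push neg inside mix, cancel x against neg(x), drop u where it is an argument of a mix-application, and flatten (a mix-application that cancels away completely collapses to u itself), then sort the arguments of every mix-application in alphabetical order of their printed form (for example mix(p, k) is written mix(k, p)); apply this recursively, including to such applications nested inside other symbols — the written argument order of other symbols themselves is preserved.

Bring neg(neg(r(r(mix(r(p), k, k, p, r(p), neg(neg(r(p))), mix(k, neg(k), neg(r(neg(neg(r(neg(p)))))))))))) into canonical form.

Push neg inside:  distribute neg over mix and collapse double neg
Collect:  r(r(mix(k, k, neg(r(r(neg(p)))), p, r(p), r(p), r(p))))

Answer: r(r(mix(k, k, neg(r(r(neg(p)))), p, r(p), r(p), r(p))))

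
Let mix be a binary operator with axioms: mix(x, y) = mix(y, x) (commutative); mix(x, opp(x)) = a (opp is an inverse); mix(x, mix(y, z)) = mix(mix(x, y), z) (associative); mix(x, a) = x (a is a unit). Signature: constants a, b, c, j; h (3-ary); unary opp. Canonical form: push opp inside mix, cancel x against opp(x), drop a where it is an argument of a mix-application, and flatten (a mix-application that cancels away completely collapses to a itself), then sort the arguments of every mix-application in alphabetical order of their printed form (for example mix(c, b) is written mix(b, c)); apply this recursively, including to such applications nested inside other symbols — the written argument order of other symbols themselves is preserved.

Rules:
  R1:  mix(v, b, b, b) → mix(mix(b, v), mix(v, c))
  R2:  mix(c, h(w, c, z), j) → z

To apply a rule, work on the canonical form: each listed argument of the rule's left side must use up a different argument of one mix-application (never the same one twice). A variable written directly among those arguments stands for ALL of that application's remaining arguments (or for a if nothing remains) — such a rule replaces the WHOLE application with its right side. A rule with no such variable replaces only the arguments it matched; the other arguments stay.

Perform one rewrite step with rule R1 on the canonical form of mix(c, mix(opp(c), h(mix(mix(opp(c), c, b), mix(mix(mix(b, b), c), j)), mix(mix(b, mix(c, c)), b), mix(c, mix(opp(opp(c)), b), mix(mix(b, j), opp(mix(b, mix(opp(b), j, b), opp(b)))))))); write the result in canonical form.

Canonical form:  h(mix(b, b, b, c, j), mix(b, b, c, c), mix(b, b, c, c))
R1 matches:  uses b, b, b;  v := mix(c, j)
The extension variable absorbs all remaining arguments, so the whole application is rewritten.
Giving:  h(mix(b, c, c, c, j, j), mix(b, b, c, c), mix(b, b, c, c))

Answer: h(mix(b, c, c, c, j, j), mix(b, b, c, c), mix(b, b, c, c))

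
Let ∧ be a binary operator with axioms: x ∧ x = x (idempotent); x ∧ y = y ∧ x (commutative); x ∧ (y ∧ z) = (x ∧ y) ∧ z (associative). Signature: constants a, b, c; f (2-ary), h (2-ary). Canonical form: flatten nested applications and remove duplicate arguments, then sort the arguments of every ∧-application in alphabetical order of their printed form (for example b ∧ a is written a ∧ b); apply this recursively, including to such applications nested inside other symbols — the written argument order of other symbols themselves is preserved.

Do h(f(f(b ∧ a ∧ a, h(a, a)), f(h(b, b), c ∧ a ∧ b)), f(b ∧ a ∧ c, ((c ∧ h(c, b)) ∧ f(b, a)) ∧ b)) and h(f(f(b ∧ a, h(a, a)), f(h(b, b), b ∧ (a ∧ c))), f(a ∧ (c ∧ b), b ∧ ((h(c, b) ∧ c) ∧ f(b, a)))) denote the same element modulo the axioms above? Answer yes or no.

Answer: yes — both canonical forms are h(f(f(a ∧ b, h(a, a)), f(h(b, b), a ∧ b ∧ c)), f(a ∧ b ∧ c, b ∧ c ∧ f(b, a) ∧ h(c, b)))

Derivation:
Left:  h(f(f(b ∧ a ∧ a, h(a, a)), f(h(b, b), c ∧ a ∧ b)), f(b ∧ a ∧ c, ((c ∧ h(c, b)) ∧ f(b, a)) ∧ b))
  Descend into:  ((c ∧ h(c, b)) ∧ f(b, a)) ∧ b
  Merge nested applications:  c ∧ h(c, b) ∧ f(b, a) ∧ b
  Sort:  b ∧ c ∧ f(b, a) ∧ h(c, b)
  Rebuild:  h(f(f(a ∧ b, h(a, a)), f(h(b, b), a ∧ b ∧ c)), f(a ∧ b ∧ c, b ∧ c ∧ f(b, a) ∧ h(c, b)))
Right:  h(f(f(b ∧ a, h(a, a)), f(h(b, b), b ∧ (a ∧ c))), f(a ∧ (c ∧ b), b ∧ ((h(c, b) ∧ c) ∧ f(b, a))))
  Focus inside:  b ∧ ((h(c, b) ∧ c) ∧ f(b, a))
  Merge nested applications:  b ∧ h(c, b) ∧ c ∧ f(b, a)
  Sort arguments:  b ∧ c ∧ f(b, a) ∧ h(c, b)
  Put back:  h(f(f(a ∧ b, h(a, a)), f(h(b, b), a ∧ b ∧ c)), f(a ∧ b ∧ c, b ∧ c ∧ f(b, a) ∧ h(c, b)))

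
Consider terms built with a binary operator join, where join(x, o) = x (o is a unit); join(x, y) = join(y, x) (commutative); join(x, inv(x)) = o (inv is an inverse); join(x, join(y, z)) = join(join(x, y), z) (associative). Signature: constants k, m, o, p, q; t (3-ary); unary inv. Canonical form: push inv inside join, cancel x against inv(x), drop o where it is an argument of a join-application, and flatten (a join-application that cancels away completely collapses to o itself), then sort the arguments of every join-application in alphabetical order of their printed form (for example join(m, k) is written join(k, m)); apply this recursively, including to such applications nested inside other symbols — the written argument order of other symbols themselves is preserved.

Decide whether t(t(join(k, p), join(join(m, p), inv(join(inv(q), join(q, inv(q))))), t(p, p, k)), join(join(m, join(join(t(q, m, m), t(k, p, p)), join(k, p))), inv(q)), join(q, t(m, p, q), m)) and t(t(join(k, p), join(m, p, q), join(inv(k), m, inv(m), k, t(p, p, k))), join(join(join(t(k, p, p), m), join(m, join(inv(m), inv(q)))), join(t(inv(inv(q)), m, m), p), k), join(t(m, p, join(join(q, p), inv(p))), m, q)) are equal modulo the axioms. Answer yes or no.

Answer: yes — both canonical forms are t(t(join(k, p), join(m, p, q), t(p, p, k)), join(inv(q), k, m, p, t(k, p, p), t(q, m, m)), join(m, q, t(m, p, q)))

Derivation:
Left:  t(t(join(k, p), join(join(m, p), inv(join(inv(q), join(q, inv(q))))), t(p, p, k)), join(join(m, join(join(t(q, m, m), t(k, p, p)), join(k, p))), inv(q)), join(q, t(m, p, q), m))
  Focus inside:  join(join(m, join(join(t(q, m, m), t(k, p, p)), join(k, p))), inv(q))
  Collect:  join(m, t(q, m, m), t(k, p, p), k, p, inv(q))
  Sort arguments:  join(inv(q), k, m, p, t(k, p, p), t(q, m, m))
  Rebuild:  t(t(join(k, p), join(m, p, q), t(p, p, k)), join(inv(q), k, m, p, t(k, p, p), t(q, m, m)), join(m, q, t(m, p, q)))
Right:  t(t(join(k, p), join(m, p, q), join(inv(k), m, inv(m), k, t(p, p, k))), join(join(join(t(k, p, p), m), join(m, join(inv(m), inv(q)))), join(t(inv(inv(q)), m, m), p), k), join(t(m, p, join(join(q, p), inv(p))), m, q))
  Work inside:  join(join(join(t(k, p, p), m), join(m, join(inv(m), inv(q)))), join(t(inv(inv(q)), m, m), p), k)
  Push inv inside:  distribute inv over join and collapse double inv
  Combine occurrences:  join(t(k, p, p), m, inv(q), t(q, m, m), p, k)
  Sort arguments:  join(inv(q), k, m, p, t(k, p, p), t(q, m, m))
  Reassemble:  t(t(join(k, p), join(m, p, q), t(p, p, k)), join(inv(q), k, m, p, t(k, p, p), t(q, m, m)), join(m, q, t(m, p, q)))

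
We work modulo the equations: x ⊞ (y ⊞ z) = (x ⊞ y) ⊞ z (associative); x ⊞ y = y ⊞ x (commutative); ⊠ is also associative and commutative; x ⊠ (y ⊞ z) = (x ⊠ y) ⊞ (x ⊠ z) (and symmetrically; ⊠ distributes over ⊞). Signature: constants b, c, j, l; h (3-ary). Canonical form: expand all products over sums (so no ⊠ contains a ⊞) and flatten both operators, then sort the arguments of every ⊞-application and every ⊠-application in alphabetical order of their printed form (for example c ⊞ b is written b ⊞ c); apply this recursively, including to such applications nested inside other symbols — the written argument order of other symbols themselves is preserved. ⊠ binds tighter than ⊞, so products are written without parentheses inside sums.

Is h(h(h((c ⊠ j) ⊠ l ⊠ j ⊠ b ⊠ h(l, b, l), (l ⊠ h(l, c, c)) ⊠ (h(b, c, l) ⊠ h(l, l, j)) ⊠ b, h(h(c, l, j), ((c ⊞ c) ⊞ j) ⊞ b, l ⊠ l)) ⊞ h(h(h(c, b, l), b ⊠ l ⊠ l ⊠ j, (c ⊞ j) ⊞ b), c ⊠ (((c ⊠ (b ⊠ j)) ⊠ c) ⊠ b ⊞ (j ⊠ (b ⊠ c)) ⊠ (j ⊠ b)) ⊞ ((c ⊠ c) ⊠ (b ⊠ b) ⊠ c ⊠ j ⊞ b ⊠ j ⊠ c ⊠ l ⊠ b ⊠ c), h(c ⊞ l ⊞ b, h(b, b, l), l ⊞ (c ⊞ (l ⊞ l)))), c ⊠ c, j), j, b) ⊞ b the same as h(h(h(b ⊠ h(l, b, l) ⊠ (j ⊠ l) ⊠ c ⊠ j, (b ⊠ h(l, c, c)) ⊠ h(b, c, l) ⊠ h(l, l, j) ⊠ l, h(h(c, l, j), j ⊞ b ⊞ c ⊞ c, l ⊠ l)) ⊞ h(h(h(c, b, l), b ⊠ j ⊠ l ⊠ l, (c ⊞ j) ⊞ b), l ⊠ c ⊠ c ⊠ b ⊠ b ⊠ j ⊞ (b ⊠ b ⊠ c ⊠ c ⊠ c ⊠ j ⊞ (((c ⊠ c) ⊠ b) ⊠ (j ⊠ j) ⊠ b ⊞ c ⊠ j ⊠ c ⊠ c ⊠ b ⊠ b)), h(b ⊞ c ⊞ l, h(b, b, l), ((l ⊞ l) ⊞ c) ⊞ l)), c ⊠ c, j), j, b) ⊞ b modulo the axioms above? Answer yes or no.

Answer: yes — both canonical forms are b ⊞ h(h(h(b ⊠ c ⊠ h(l, b, l) ⊠ j ⊠ j ⊠ l, b ⊠ h(b, c, l) ⊠ h(l, c, c) ⊠ h(l, l, j) ⊠ l, h(h(c, l, j), b ⊞ c ⊞ c ⊞ j, l ⊠ l)) ⊞ h(h(h(c, b, l), b ⊠ j ⊠ l ⊠ l, b ⊞ c ⊞ j), b ⊠ b ⊠ c ⊠ c ⊠ c ⊠ j ⊞ b ⊠ b ⊠ c ⊠ c ⊠ c ⊠ j ⊞ b ⊠ b ⊠ c ⊠ c ⊠ j ⊠ j ⊞ b ⊠ b ⊠ c ⊠ c ⊠ j ⊠ l, h(b ⊞ c ⊞ l, h(b, b, l), c ⊞ l ⊞ l ⊞ l)), c ⊠ c, j), j, b)

Derivation:
Left:  h(h(h((c ⊠ j) ⊠ l ⊠ j ⊠ b ⊠ h(l, b, l), (l ⊠ h(l, c, c)) ⊠ (h(b, c, l) ⊠ h(l, l, j)) ⊠ b, h(h(c, l, j), ((c ⊞ c) ⊞ j) ⊞ b, l ⊠ l)) ⊞ h(h(h(c, b, l), b ⊠ l ⊠ l ⊠ j, (c ⊞ j) ⊞ b), c ⊠ (((c ⊠ (b ⊠ j)) ⊠ c) ⊠ b ⊞ (j ⊠ (b ⊠ c)) ⊠ (j ⊠ b)) ⊞ ((c ⊠ c) ⊠ (b ⊠ b) ⊠ c ⊠ j ⊞ b ⊠ j ⊠ c ⊠ l ⊠ b ⊠ c), h(c ⊞ l ⊞ b, h(b, b, l), l ⊞ (c ⊞ (l ⊞ l)))), c ⊠ c, j), j, b) ⊞ b
  Distribute:  h(h(h(b ⊠ c ⊠ h(l, b, l) ⊠ j ⊠ j ⊠ l, b ⊠ h(b, c, l) ⊠ h(l, c, c) ⊠ h(l, l, j) ⊠ l, h(h(c, l, j), b ⊞ c ⊞ c ⊞ j, l ⊠ l)) ⊞ h(h(h(c, b, l), b ⊠ j ⊠ l ⊠ l, b ⊞ c ⊞ j), b ⊠ b ⊠ c ⊠ c ⊠ c ⊠ j ⊞ b ⊠ b ⊠ c ⊠ c ⊠ c ⊠ j ⊞ b ⊠ b ⊠ c ⊠ c ⊠ j ⊠ j ⊞ b ⊠ b ⊠ c ⊠ c ⊠ j ⊠ l, h(b ⊞ c ⊞ l, h(b, b, l), c ⊞ l ⊞ l ⊞ l)), c ⊠ c, j), j, b) ⊞ b
  Sort arguments:  b ⊞ h(h(h(b ⊠ c ⊠ h(l, b, l) ⊠ j ⊠ j ⊠ l, b ⊠ h(b, c, l) ⊠ h(l, c, c) ⊠ h(l, l, j) ⊠ l, h(h(c, l, j), b ⊞ c ⊞ c ⊞ j, l ⊠ l)) ⊞ h(h(h(c, b, l), b ⊠ j ⊠ l ⊠ l, b ⊞ c ⊞ j), b ⊠ b ⊠ c ⊠ c ⊠ c ⊠ j ⊞ b ⊠ b ⊠ c ⊠ c ⊠ c ⊠ j ⊞ b ⊠ b ⊠ c ⊠ c ⊠ j ⊠ j ⊞ b ⊠ b ⊠ c ⊠ c ⊠ j ⊠ l, h(b ⊞ c ⊞ l, h(b, b, l), c ⊞ l ⊞ l ⊞ l)), c ⊠ c, j), j, b)
Right:  h(h(h(b ⊠ h(l, b, l) ⊠ (j ⊠ l) ⊠ c ⊠ j, (b ⊠ h(l, c, c)) ⊠ h(b, c, l) ⊠ h(l, l, j) ⊠ l, h(h(c, l, j), j ⊞ b ⊞ c ⊞ c, l ⊠ l)) ⊞ h(h(h(c, b, l), b ⊠ j ⊠ l ⊠ l, (c ⊞ j) ⊞ b), l ⊠ c ⊠ c ⊠ b ⊠ b ⊠ j ⊞ (b ⊠ b ⊠ c ⊠ c ⊠ c ⊠ j ⊞ (((c ⊠ c) ⊠ b) ⊠ (j ⊠ j) ⊠ b ⊞ c ⊠ j ⊠ c ⊠ c ⊠ b ⊠ b)), h(b ⊞ c ⊞ l, h(b, b, l), ((l ⊞ l) ⊞ c) ⊞ l)), c ⊠ c, j), j, b) ⊞ b
  Merge nested applications:  h(h(h(b ⊠ c ⊠ h(l, b, l) ⊠ j ⊠ j ⊠ l, b ⊠ h(b, c, l) ⊠ h(l, c, c) ⊠ h(l, l, j) ⊠ l, h(h(c, l, j), b ⊞ c ⊞ c ⊞ j, l ⊠ l)) ⊞ h(h(h(c, b, l), b ⊠ j ⊠ l ⊠ l, b ⊞ c ⊞ j), b ⊠ b ⊠ c ⊠ c ⊠ c ⊠ j ⊞ b ⊠ b ⊠ c ⊠ c ⊠ c ⊠ j ⊞ b ⊠ b ⊠ c ⊠ c ⊠ j ⊠ j ⊞ b ⊠ b ⊠ c ⊠ c ⊠ j ⊠ l, h(b ⊞ c ⊞ l, h(b, b, l), c ⊞ l ⊞ l ⊞ l)), c ⊠ c, j), j, b) ⊞ b
  Order the arguments:  b ⊞ h(h(h(b ⊠ c ⊠ h(l, b, l) ⊠ j ⊠ j ⊠ l, b ⊠ h(b, c, l) ⊠ h(l, c, c) ⊠ h(l, l, j) ⊠ l, h(h(c, l, j), b ⊞ c ⊞ c ⊞ j, l ⊠ l)) ⊞ h(h(h(c, b, l), b ⊠ j ⊠ l ⊠ l, b ⊞ c ⊞ j), b ⊠ b ⊠ c ⊠ c ⊠ c ⊠ j ⊞ b ⊠ b ⊠ c ⊠ c ⊠ c ⊠ j ⊞ b ⊠ b ⊠ c ⊠ c ⊠ j ⊠ j ⊞ b ⊠ b ⊠ c ⊠ c ⊠ j ⊠ l, h(b ⊞ c ⊞ l, h(b, b, l), c ⊞ l ⊞ l ⊞ l)), c ⊠ c, j), j, b)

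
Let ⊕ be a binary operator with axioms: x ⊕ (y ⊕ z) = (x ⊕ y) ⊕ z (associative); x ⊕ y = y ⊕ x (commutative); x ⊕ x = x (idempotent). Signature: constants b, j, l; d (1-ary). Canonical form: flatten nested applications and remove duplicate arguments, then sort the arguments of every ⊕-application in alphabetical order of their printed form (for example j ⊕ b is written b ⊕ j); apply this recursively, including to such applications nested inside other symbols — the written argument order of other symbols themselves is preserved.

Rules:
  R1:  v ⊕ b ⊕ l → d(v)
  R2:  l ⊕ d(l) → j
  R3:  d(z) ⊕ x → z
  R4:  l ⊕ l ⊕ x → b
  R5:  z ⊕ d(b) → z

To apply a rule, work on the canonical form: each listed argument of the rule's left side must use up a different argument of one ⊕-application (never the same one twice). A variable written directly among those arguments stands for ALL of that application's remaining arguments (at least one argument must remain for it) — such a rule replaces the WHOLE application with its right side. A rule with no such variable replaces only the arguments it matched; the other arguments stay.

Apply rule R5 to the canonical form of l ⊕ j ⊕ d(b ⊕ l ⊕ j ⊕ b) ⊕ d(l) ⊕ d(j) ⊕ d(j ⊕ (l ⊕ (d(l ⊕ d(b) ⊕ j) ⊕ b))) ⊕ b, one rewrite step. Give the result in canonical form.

Canonical form:  b ⊕ d(b ⊕ d(d(b) ⊕ j ⊕ l) ⊕ j ⊕ l) ⊕ d(b ⊕ j ⊕ l) ⊕ d(j) ⊕ d(l) ⊕ j ⊕ l
Match R5:  consume d(b);  z := j ⊕ l
Every leftover argument binds to the variable; the entire application is replaced.
New term:  b ⊕ d(b ⊕ d(j ⊕ l) ⊕ j ⊕ l) ⊕ d(b ⊕ j ⊕ l) ⊕ d(j) ⊕ d(l) ⊕ j ⊕ l

Answer: b ⊕ d(b ⊕ d(j ⊕ l) ⊕ j ⊕ l) ⊕ d(b ⊕ j ⊕ l) ⊕ d(j) ⊕ d(l) ⊕ j ⊕ l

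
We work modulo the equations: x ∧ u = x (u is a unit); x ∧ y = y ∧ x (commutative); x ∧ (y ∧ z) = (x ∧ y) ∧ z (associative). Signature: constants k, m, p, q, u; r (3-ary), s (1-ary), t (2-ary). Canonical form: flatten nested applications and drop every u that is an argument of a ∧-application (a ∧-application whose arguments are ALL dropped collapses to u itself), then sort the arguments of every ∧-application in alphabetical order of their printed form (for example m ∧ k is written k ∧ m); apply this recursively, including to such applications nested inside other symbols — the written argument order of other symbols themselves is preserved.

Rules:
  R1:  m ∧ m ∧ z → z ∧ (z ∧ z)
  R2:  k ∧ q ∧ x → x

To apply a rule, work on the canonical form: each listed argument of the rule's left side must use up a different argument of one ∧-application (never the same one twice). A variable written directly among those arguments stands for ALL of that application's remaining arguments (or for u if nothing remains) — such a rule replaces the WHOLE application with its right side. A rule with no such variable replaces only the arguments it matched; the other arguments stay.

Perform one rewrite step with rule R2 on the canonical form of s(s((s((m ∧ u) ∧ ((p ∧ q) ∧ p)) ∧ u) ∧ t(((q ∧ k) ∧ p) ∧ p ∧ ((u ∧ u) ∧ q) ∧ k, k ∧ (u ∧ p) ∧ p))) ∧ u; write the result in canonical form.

Answer: s(s(s(m ∧ p ∧ p ∧ q) ∧ t(k ∧ p ∧ p ∧ q, k ∧ p ∧ p)))

Derivation:
Canonical form:  s(s(s(m ∧ p ∧ p ∧ q) ∧ t(k ∧ k ∧ p ∧ p ∧ q ∧ q, k ∧ p ∧ p)))
R2 matches:  uses k, q;  x := k ∧ p ∧ p ∧ q
The extension variable absorbs all remaining arguments, so the whole application is rewritten.
Giving:  s(s(s(m ∧ p ∧ p ∧ q) ∧ t(k ∧ p ∧ p ∧ q, k ∧ p ∧ p)))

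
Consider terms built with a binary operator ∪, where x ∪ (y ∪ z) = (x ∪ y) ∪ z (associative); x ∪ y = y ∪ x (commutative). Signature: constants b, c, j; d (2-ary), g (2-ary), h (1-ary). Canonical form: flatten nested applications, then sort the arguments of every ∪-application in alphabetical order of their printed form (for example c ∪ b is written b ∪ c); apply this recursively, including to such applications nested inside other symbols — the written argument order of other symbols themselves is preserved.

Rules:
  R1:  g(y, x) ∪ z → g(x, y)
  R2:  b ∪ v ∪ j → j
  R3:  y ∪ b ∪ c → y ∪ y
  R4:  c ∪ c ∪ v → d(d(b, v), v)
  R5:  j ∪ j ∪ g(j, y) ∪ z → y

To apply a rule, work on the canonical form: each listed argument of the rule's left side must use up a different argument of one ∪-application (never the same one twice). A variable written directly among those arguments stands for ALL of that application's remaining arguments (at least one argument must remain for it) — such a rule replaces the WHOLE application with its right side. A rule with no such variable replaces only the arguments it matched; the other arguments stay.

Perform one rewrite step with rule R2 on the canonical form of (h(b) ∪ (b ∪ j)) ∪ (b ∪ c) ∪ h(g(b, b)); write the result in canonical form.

Canonical form:  b ∪ b ∪ c ∪ h(b) ∪ h(g(b, b)) ∪ j
Apply R2:  consuming b, j;  v := b ∪ c ∪ h(b) ∪ h(g(b, b))
The extension variable absorbs all remaining arguments, so the whole application is rewritten.
New term:  j

Answer: j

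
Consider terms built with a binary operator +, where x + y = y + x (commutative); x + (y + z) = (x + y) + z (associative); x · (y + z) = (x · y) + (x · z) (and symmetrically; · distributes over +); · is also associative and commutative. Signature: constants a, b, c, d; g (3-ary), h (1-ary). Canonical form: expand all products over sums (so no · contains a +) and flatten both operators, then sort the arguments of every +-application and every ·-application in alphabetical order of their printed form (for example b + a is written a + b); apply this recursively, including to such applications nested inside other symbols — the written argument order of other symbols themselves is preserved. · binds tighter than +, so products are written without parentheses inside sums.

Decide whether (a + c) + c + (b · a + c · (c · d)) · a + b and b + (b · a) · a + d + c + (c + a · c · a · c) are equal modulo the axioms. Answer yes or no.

Answer: no — a + a · a · b + a · c · c · d + b + c + c vs a · a · b + a · a · c · c + b + c + c + d

Derivation:
Left:  (a + c) + c + (b · a + c · (c · d)) · a + b
  Distribute:  a + c + c + a · a · b + a · c · c · d + b
  Sort:  a + a · a · b + a · c · c · d + b + c + c
Right:  b + (b · a) · a + d + c + (c + a · c · a · c)
  Un-nest:  b + a · a · b + d + c + c + a · a · c · c
  Order the arguments:  a · a · b + a · a · c · c + b + c + c + d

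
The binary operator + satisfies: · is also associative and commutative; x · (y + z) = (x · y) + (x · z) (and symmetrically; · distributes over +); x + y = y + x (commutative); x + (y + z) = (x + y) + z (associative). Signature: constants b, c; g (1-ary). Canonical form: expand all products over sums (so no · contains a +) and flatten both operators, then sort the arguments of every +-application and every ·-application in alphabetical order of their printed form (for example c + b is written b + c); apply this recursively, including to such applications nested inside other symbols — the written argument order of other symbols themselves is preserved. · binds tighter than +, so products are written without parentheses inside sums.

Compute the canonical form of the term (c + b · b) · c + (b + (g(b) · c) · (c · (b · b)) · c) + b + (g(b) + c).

Expand:  c · c + b · b · c + b + b · b · c · c · c · g(b) + b + g(b) + c
Sort arguments:  b + b + b · b · c + b · b · c · c · c · g(b) + c + c · c + g(b)

Answer: b + b + b · b · c + b · b · c · c · c · g(b) + c + c · c + g(b)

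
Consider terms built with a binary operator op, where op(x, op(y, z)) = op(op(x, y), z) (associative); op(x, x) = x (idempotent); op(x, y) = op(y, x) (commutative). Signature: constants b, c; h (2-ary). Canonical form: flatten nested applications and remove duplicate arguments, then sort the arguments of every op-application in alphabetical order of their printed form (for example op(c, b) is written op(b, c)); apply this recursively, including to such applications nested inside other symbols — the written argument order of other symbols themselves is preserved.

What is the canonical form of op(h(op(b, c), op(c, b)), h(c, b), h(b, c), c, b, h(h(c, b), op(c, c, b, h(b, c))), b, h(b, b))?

Answer: op(b, c, h(b, b), h(b, c), h(c, b), h(h(c, b), op(b, c, h(b, c))), h(op(b, c), op(b, c)))

Derivation:
Simplify inside:  h(op(b, c), op(c, b))  →  h(op(b, c), op(b, c))
Canonicalize subterm:  h(h(c, b), op(c, c, b, h(b, c)))  →  h(h(c, b), op(b, c, h(b, c)))
Idempotence:  drop duplicate b
Sort:  op(b, c, h(b, b), h(b, c), h(c, b), h(h(c, b), op(b, c, h(b, c))), h(op(b, c), op(b, c)))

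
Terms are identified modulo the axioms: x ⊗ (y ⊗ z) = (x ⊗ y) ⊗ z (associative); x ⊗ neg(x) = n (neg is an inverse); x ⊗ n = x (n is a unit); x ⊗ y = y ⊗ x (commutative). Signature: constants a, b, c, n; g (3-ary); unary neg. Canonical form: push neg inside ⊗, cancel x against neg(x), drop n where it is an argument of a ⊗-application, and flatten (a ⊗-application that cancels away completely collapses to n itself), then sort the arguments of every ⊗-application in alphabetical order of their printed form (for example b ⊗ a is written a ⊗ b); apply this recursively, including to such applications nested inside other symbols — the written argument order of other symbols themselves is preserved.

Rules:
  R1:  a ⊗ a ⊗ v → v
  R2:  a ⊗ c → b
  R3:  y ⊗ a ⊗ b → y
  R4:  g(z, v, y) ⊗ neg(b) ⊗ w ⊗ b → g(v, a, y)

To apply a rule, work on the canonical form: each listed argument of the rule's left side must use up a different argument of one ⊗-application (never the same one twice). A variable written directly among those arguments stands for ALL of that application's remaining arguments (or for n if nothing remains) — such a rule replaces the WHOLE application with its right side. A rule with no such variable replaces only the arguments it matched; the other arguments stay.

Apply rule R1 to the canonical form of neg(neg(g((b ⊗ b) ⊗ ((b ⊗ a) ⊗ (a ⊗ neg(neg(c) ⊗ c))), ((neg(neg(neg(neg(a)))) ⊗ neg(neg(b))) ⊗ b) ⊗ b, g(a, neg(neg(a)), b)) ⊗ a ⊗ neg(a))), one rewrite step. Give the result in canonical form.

Answer: g(b ⊗ b ⊗ b, a ⊗ b ⊗ b ⊗ b, g(a, a, b))

Derivation:
Canonical form:  g(a ⊗ a ⊗ b ⊗ b ⊗ b, a ⊗ b ⊗ b ⊗ b, g(a, a, b))
Apply R1:  consuming a, a;  v := b ⊗ b ⊗ b
Every leftover argument binds to the variable; the entire application is replaced.
New term:  g(b ⊗ b ⊗ b, a ⊗ b ⊗ b ⊗ b, g(a, a, b))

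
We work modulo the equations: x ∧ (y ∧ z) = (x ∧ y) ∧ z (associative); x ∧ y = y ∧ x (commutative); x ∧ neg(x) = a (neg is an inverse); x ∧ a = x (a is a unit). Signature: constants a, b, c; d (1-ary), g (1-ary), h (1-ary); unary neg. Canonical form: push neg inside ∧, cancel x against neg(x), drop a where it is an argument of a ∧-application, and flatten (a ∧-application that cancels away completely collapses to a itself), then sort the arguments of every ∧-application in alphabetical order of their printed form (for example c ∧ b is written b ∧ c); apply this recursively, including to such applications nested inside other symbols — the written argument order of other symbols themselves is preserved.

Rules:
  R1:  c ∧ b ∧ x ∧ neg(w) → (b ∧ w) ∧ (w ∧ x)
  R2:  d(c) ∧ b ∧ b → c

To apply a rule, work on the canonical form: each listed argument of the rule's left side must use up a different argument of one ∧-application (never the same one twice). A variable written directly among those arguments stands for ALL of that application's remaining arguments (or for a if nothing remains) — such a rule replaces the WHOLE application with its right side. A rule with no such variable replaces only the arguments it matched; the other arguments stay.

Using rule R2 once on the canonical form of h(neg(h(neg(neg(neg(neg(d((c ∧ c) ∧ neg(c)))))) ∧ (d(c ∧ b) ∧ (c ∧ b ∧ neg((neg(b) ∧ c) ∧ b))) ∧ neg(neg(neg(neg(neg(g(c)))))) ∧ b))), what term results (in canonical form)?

Answer: h(neg(h(c ∧ d(b ∧ c) ∧ neg(g(c)))))

Derivation:
Canonical form:  h(neg(h(b ∧ b ∧ d(b ∧ c) ∧ d(c) ∧ neg(g(c)))))
Match R2:  consume b, b, d(c)
New term:  h(neg(h(c ∧ d(b ∧ c) ∧ neg(g(c)))))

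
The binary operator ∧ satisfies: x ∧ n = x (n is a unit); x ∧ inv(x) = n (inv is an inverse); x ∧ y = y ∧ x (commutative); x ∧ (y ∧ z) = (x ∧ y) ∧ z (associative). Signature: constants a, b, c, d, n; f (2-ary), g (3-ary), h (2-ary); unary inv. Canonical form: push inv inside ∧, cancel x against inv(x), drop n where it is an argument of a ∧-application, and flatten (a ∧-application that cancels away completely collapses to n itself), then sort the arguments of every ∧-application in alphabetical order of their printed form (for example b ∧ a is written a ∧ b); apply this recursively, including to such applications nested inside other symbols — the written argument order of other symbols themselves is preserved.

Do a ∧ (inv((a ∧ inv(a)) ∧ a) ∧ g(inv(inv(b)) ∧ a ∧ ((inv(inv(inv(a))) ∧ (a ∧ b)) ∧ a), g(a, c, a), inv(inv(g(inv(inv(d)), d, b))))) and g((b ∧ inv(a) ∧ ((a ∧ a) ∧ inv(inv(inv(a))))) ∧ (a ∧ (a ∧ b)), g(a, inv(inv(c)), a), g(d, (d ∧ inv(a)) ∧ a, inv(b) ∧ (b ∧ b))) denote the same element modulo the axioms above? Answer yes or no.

Left:  a ∧ (inv((a ∧ inv(a)) ∧ a) ∧ g(inv(inv(b)) ∧ a ∧ ((inv(inv(inv(a))) ∧ (a ∧ b)) ∧ a), g(a, c, a), inv(inv(g(inv(inv(d)), d, b)))))
  Push inv inside:  distribute inv over ∧ and collapse double inv
  Cancel:  a cancels
  Combine occurrences:  g(a ∧ a ∧ b ∧ b, g(a, c, a), g(d, d, b))
Right:  g((b ∧ inv(a) ∧ ((a ∧ a) ∧ inv(inv(inv(a))))) ∧ (a ∧ (a ∧ b)), g(a, inv(inv(c)), a), g(d, (d ∧ inv(a)) ∧ a, inv(b) ∧ (b ∧ b)))
  Work inside:  (b ∧ inv(a) ∧ ((a ∧ a) ∧ inv(inv(inv(a))))) ∧ (a ∧ (a ∧ b))
  Push inv inside:  distribute inv over ∧ and collapse double inv
  Collect terms:  b ∧ b ∧ a ∧ a
  Sort arguments:  a ∧ a ∧ b ∧ b
  Put back:  g(a ∧ a ∧ b ∧ b, g(a, c, a), g(d, d, b))

Answer: yes — both canonical forms are g(a ∧ a ∧ b ∧ b, g(a, c, a), g(d, d, b))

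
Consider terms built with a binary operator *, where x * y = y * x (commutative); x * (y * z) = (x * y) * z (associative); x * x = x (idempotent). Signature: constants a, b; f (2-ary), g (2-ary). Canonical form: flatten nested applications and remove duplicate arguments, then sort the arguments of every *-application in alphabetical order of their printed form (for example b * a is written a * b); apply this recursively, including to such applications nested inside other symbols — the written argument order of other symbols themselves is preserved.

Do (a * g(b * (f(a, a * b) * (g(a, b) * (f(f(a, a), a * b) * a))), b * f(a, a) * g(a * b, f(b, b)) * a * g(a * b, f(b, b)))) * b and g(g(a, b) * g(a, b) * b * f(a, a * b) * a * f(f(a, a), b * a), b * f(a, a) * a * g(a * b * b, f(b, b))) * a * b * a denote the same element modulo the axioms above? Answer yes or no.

Answer: yes — both canonical forms are a * b * g(a * b * f(a, a * b) * f(f(a, a), a * b) * g(a, b), a * b * f(a, a) * g(a * b, f(b, b)))

Derivation:
Left:  (a * g(b * (f(a, a * b) * (g(a, b) * (f(f(a, a), a * b) * a))), b * f(a, a) * g(a * b, f(b, b)) * a * g(a * b, f(b, b)))) * b
  Un-nest:  a * g(b * (f(a, a * b) * (g(a, b) * (f(f(a, a), a * b) * a))), b * f(a, a) * g(a * b, f(b, b)) * a * g(a * b, f(b, b))) * b
  Inside:  g(b * (f(a, a * b) * (g(a, b) * (f(f(a, a), a * b) * a))), b * f(a, a) * g(a * b, f(b, b)) * a * g(a * b, f(b, b)))  →  g(a * b * f(a, a * b) * f(f(a, a), a * b) * g(a, b), a * b * f(a, a) * g(a * b, f(b, b)))
  Order the arguments:  a * b * g(a * b * f(a, a * b) * f(f(a, a), a * b) * g(a, b), a * b * f(a, a) * g(a * b, f(b, b)))
Right:  g(g(a, b) * g(a, b) * b * f(a, a * b) * a * f(f(a, a), b * a), b * f(a, a) * a * g(a * b * b, f(b, b))) * a * b * a
  Canonicalize subterm:  g(g(a, b) * g(a, b) * b * f(a, a * b) * a * f(f(a, a), b * a), b * f(a, a) * a * g(a * b * b, f(b, b)))  →  g(a * b * f(a, a * b) * f(f(a, a), a * b) * g(a, b), a * b * f(a, a) * g(a * b, f(b, b)))
  Idempotence:  drop duplicate a
  Sort arguments:  a * b * g(a * b * f(a, a * b) * f(f(a, a), a * b) * g(a, b), a * b * f(a, a) * g(a * b, f(b, b)))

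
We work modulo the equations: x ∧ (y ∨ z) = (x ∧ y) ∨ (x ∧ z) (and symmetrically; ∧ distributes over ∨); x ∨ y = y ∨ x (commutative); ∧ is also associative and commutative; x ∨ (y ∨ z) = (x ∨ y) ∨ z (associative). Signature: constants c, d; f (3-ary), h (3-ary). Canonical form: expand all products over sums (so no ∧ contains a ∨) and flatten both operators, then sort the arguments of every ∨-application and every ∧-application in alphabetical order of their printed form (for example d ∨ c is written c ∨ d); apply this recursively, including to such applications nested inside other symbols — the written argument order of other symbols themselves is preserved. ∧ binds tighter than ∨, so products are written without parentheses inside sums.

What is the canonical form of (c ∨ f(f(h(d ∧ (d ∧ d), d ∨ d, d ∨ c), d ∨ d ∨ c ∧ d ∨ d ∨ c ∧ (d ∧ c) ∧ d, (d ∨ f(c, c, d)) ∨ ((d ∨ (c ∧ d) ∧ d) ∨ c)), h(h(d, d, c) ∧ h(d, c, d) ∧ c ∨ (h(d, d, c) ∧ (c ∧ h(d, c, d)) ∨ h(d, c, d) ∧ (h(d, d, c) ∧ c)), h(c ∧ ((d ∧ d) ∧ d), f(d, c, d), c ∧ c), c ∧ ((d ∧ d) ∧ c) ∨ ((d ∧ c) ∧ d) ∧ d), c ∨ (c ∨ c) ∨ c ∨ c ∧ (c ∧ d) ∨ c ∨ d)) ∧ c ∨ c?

Answer: c ∨ c ∧ c ∨ c ∧ f(f(h(d ∧ d ∧ d, d ∨ d, c ∨ d), c ∧ c ∧ d ∧ d ∨ c ∧ d ∨ d ∨ d ∨ d, c ∨ c ∧ d ∧ d ∨ d ∨ d ∨ f(c, c, d)), h(c ∧ h(d, c, d) ∧ h(d, d, c) ∨ c ∧ h(d, c, d) ∧ h(d, d, c) ∨ c ∧ h(d, c, d) ∧ h(d, d, c), h(c ∧ d ∧ d ∧ d, f(d, c, d), c ∧ c), c ∧ c ∧ d ∧ d ∨ c ∧ d ∧ d ∧ d), c ∨ c ∨ c ∨ c ∨ c ∨ c ∧ c ∧ d ∨ d)

Derivation:
Expand:  c ∧ c ∨ c ∧ f(f(h(d ∧ d ∧ d, d ∨ d, c ∨ d), c ∧ c ∧ d ∧ d ∨ c ∧ d ∨ d ∨ d ∨ d, c ∨ c ∧ d ∧ d ∨ d ∨ d ∨ f(c, c, d)), h(c ∧ h(d, c, d) ∧ h(d, d, c) ∨ c ∧ h(d, c, d) ∧ h(d, d, c) ∨ c ∧ h(d, c, d) ∧ h(d, d, c), h(c ∧ d ∧ d ∧ d, f(d, c, d), c ∧ c), c ∧ c ∧ d ∧ d ∨ c ∧ d ∧ d ∧ d), c ∨ c ∨ c ∨ c ∨ c ∨ c ∧ c ∧ d ∨ d) ∨ c
Order the arguments:  c ∨ c ∧ c ∨ c ∧ f(f(h(d ∧ d ∧ d, d ∨ d, c ∨ d), c ∧ c ∧ d ∧ d ∨ c ∧ d ∨ d ∨ d ∨ d, c ∨ c ∧ d ∧ d ∨ d ∨ d ∨ f(c, c, d)), h(c ∧ h(d, c, d) ∧ h(d, d, c) ∨ c ∧ h(d, c, d) ∧ h(d, d, c) ∨ c ∧ h(d, c, d) ∧ h(d, d, c), h(c ∧ d ∧ d ∧ d, f(d, c, d), c ∧ c), c ∧ c ∧ d ∧ d ∨ c ∧ d ∧ d ∧ d), c ∨ c ∨ c ∨ c ∨ c ∨ c ∧ c ∧ d ∨ d)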